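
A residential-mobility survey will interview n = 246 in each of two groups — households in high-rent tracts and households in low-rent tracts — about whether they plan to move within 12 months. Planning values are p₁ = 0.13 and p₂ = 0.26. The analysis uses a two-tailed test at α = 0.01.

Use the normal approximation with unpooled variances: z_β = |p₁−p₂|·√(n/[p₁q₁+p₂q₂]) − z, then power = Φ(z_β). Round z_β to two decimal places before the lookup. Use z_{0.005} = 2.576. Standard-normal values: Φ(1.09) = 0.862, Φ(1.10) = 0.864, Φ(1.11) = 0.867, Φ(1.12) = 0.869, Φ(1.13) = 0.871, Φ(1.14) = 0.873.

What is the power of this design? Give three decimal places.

Power ≈ 0.867

z_β = |p₁−p₂|·√(n/[p₁q₁+p₂q₂]) − z_{α/2}
    = 0.13 · √(246/0.3055) − 2.576
    = 0.13 · 28.3767 − 2.576
    = 3.6890 − 2.576 = 1.1130 → 1.11
Power = Φ(1.11) = 0.867.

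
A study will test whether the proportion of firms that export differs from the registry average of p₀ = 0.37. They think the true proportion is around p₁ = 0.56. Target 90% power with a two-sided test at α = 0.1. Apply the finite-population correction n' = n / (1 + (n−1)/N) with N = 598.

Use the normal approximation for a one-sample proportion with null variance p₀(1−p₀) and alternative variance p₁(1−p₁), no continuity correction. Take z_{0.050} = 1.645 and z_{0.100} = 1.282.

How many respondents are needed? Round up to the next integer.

n = 52

n = [z_{α/2}·√(p₀q₀) + z_β·√(p₁q₁)]² / (p₁ − p₀)²
  = [1.645·√(0.37·0.63) + 1.282·√(0.56·0.44)]² / (0.19)²
  = [1.645·0.4828 + 1.282·0.4964]² / 0.0361
  = [1.4306]² / 0.0361
  = 56.69
Finite-population correction (N = 598): 56.69 / (1 + (56.69 − 1)/598) = 51.86.
Round up → n = 52.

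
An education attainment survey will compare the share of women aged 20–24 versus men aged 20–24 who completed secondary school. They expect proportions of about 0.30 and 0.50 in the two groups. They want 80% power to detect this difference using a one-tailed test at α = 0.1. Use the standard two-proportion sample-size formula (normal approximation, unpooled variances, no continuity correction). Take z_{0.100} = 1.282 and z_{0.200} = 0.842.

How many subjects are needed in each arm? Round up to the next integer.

n = 52 per group

n = (z_α + z_β)² · [p₁(1−p₁) + p₂(1−p₂)] / (p₁ − p₂)²
  = (1.282 + 0.842)² · (0.30·0.70 + 0.50·0.50) / (-0.20)²
  = (2.124)² · (0.2100 + 0.2500) / 0.0400
  = 4.5114 · 0.4600 / 0.0400
  = 51.88
Round up → n = 52 per group.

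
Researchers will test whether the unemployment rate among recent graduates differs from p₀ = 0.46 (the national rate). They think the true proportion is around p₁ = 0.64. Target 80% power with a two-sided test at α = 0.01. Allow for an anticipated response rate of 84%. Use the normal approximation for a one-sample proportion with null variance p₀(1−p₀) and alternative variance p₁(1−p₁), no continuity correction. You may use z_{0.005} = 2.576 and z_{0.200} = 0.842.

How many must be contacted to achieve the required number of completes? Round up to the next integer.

n = 105

n = [z_{α/2}·√(p₀q₀) + z_β·√(p₁q₁)]² / (p₁ − p₀)²
  = [2.576·√(0.46·0.54) + 0.842·√(0.64·0.36)]² / (0.18)²
  = [2.576·0.4984 + 0.842·0.4800]² / 0.0324
  = [1.6880]² / 0.0324
  = 87.95
Adjust for 84% response: 87.95 / 0.84 = 104.70.
Round up → n = 105.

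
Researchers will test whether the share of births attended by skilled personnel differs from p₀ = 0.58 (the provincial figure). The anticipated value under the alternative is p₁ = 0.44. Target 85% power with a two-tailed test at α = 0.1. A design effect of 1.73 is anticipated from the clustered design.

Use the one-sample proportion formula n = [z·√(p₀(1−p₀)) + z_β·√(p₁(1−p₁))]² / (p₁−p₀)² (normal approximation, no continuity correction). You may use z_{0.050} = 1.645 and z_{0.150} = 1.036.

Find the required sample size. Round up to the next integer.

n = 156

n = [z_{α/2}·√(p₀q₀) + z_β·√(p₁q₁)]² / (p₁ − p₀)²
  = [1.645·√(0.58·0.42) + 1.036·√(0.44·0.56)]² / (-0.14)²
  = [1.645·0.4936 + 1.036·0.4964]² / 0.0196
  = [1.3262]² / 0.0196
  = 89.73
Design effect: 1.73 × 89.73 = 155.23.
Round up → n = 156.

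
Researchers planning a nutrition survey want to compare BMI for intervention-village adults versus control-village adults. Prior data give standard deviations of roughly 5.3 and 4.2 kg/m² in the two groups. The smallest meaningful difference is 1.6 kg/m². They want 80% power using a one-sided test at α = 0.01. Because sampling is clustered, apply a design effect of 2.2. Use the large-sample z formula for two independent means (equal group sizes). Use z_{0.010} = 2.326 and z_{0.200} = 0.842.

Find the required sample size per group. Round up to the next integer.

n = (z_α + z_β)² · (σ₁² + σ₂²) / δ²
  = (2.326 + 0.842)² · (5.3² + 4.2² = 45.73) / 1.6²
  = 10.0362 · 45.73 / 2.56
  = 179.28
Design effect: 2.2 × 179.28 = 394.42.
Round up → n = 395 per group.

n = 395 per group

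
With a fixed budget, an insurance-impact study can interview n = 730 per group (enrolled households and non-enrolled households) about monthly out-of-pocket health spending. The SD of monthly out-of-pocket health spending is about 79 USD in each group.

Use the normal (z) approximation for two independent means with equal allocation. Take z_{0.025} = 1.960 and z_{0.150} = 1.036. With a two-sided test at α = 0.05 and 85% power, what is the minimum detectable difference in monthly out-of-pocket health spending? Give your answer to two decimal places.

δ = (z_{α/2} + z_β) · √((σ₁²+σ₂²)/n)
  = (1.960 + 1.036) · √(12482/730)
  = 2.996 · √17.0986
  = 2.996 · 4.1350
  = 12.3886

Minimum detectable difference ≈ 12.39 USD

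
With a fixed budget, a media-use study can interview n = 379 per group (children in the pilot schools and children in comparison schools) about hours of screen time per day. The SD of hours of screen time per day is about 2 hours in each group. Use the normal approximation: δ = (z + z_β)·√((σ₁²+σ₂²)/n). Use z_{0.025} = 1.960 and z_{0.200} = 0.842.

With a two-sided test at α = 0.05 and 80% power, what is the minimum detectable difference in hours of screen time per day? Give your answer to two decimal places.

Minimum detectable difference ≈ 0.41 hours

δ = (z_{α/2} + z_β) · √((σ₁²+σ₂²)/n)
  = (1.960 + 0.842) · √(8/379)
  = 2.802 · √0.02111
  = 2.802 · 0.1453
  = 0.4071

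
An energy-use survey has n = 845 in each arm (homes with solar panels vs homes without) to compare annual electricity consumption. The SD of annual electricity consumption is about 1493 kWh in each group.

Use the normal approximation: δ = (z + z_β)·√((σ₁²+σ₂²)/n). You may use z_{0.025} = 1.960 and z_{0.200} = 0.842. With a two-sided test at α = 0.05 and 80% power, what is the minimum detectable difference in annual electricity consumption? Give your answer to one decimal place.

Minimum detectable difference ≈ 203.5 kWh

δ = (z_{α/2} + z_β) · √((σ₁²+σ₂²)/n)
  = (1.960 + 0.842) · √(4458098/845)
  = 2.802 · √5275.9
  = 2.802 · 72.6351
  = 203.5235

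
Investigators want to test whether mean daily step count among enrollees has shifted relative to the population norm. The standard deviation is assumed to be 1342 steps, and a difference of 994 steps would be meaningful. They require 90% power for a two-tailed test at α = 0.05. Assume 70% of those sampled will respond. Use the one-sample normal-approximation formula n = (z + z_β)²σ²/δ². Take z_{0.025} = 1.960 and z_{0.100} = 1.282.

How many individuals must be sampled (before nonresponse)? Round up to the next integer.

n = (z_{α/2} + z_β)² · σ² / δ²
  = (1.960 + 1.282)² · 1342² / 994²
  = 10.5106 · 1800964 / 988036
  = 19.16
Adjust for 70% response: 19.16 / 0.70 = 27.37.
Round up → n = 28.

n = 28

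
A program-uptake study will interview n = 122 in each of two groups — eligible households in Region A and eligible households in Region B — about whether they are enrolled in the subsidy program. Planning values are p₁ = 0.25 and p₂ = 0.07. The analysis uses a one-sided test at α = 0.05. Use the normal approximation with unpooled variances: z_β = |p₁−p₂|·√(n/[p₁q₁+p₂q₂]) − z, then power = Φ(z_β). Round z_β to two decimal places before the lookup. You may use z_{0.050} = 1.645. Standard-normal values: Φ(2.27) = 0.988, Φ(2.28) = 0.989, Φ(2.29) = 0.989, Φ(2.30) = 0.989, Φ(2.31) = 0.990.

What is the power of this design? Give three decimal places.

Power ≈ 0.990

z_β = |p₁−p₂|·√(n/[p₁q₁+p₂q₂]) − z_α
    = 0.18 · √(122/0.2526) − 1.645
    = 0.18 · 21.9767 − 1.645
    = 3.9558 − 1.645 = 2.3108 → 2.31
Power = Φ(2.31) = 0.990.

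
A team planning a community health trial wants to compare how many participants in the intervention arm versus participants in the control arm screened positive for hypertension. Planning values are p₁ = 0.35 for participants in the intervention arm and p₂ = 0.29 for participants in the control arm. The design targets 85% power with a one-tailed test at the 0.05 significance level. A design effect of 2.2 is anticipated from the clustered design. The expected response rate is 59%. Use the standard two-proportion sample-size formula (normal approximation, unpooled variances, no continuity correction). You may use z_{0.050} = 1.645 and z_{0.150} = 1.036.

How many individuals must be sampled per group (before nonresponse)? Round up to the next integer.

n = (z_α + z_β)² · [p₁(1−p₁) + p₂(1−p₂)] / (p₁ − p₂)²
  = (1.645 + 1.036)² · (0.35·0.65 + 0.29·0.71) / (0.06)²
  = (2.681)² · (0.2275 + 0.2059) / 0.0036
  = 7.1878 · 0.4334 / 0.0036
  = 865.33
Design effect: 2.2 × 865.33 = 1903.72.
Adjust for 59% response: 1903.72 / 0.59 = 3226.64.
Round up → n = 3227 per group.

n = 3227 per group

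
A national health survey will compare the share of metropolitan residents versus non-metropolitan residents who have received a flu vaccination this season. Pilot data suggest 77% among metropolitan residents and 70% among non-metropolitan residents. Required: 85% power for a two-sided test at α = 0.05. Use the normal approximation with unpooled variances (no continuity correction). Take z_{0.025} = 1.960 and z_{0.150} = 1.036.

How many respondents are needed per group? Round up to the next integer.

n = 710 per group

n = (z_{α/2} + z_β)² · [p₁(1−p₁) + p₂(1−p₂)] / (p₁ − p₂)²
  = (1.960 + 1.036)² · (0.77·0.23 + 0.70·0.30) / (0.07)²
  = (2.996)² · (0.1771 + 0.2100) / 0.0049
  = 8.9760 · 0.3871 / 0.0049
  = 709.11
Round up → n = 710 per group.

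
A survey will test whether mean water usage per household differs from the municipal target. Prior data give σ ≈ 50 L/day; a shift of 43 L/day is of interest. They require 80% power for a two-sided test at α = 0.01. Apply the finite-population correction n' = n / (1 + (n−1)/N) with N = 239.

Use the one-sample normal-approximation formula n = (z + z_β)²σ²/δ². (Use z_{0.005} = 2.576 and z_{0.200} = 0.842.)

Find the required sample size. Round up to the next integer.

n = 15

n = (z_{α/2} + z_β)² · σ² / δ²
  = (2.576 + 0.842)² · 50² / 43²
  = 11.6827 · 2500 / 1849
  = 15.80
Finite-population correction (N = 239): 15.80 / (1 + (15.80 − 1)/239) = 14.88.
Round up → n = 15.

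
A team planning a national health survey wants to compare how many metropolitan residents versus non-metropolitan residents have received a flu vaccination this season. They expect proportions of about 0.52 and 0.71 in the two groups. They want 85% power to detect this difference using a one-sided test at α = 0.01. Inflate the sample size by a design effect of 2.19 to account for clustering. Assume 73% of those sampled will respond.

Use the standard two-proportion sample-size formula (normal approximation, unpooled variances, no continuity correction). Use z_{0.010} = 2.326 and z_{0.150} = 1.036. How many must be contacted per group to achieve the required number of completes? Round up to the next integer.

n = 428 per group

n = (z_α + z_β)² · [p₁(1−p₁) + p₂(1−p₂)] / (p₁ − p₂)²
  = (2.326 + 1.036)² · (0.52·0.48 + 0.71·0.29) / (-0.19)²
  = (3.362)² · (0.2496 + 0.2059) / 0.0361
  = 11.3030 · 0.4555 / 0.0361
  = 142.62
Design effect: 2.19 × 142.62 = 312.34.
Adjust for 73% response: 312.34 / 0.73 = 427.86.
Round up → n = 428 per group.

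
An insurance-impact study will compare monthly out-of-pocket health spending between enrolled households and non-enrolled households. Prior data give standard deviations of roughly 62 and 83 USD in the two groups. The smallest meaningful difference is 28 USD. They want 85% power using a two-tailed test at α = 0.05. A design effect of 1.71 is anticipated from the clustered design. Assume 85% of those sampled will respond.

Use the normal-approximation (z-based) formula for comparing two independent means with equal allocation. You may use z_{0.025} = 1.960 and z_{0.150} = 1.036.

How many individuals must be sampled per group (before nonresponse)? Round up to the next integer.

n = 248 per group

n = (z_{α/2} + z_β)² · (σ₁² + σ₂²) / δ²
  = (1.960 + 1.036)² · (62² + 83² = 10733) / 28²
  = 8.9760 · 10733 / 784
  = 122.88
Design effect: 1.71 × 122.88 = 210.13.
Adjust for 85% response: 210.13 / 0.85 = 247.21.
Round up → n = 248 per group.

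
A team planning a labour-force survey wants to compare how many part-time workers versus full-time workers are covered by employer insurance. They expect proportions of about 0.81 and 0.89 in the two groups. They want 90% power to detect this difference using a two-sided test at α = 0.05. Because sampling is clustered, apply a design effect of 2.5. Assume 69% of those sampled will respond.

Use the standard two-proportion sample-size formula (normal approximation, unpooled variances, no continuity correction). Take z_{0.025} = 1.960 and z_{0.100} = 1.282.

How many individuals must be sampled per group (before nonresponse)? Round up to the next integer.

n = (z_{α/2} + z_β)² · [p₁(1−p₁) + p₂(1−p₂)] / (p₁ − p₂)²
  = (1.960 + 1.282)² · (0.81·0.19 + 0.89·0.11) / (-0.08)²
  = (3.242)² · (0.1539 + 0.0979) / 0.0064
  = 10.5106 · 0.2518 / 0.0064
  = 413.53
Design effect: 2.5 × 413.53 = 1033.81.
Adjust for 69% response: 1033.81 / 0.69 = 1498.28.
Round up → n = 1499 per group.

n = 1499 per group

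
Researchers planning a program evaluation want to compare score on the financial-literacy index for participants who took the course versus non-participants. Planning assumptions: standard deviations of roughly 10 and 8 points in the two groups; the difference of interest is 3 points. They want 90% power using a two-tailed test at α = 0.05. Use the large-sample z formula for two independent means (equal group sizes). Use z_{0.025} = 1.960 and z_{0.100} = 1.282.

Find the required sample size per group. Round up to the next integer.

n = 192 per group

n = (z_{α/2} + z_β)² · (σ₁² + σ₂²) / δ²
  = (1.960 + 1.282)² · (10² + 8² = 164) / 3²
  = 10.5106 · 164 / 9
  = 191.53
Round up → n = 192 per group.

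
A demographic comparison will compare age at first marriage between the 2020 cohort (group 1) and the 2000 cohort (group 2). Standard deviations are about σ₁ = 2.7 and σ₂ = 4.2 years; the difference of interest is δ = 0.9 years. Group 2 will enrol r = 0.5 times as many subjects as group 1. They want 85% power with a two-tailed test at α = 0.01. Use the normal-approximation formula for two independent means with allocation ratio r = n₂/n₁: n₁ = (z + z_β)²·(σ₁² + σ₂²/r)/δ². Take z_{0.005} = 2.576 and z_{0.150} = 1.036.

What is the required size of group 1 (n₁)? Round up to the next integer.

n₁ = 686

n₁ = (z_{α/2} + z_β)² · (σ₁² + σ₂²/r) / δ²
   = (2.576 + 1.036)² · (2.7² + 4.2²/0.5) / 0.9²
   = 13.0465 · (7.29 + 35.28) / 0.81
   = 13.0465 · 42.57 / 0.81
   = 685.67
Round up → n₁ = 686; n₂ = r·n₁ = 0.5 × 686 = 343.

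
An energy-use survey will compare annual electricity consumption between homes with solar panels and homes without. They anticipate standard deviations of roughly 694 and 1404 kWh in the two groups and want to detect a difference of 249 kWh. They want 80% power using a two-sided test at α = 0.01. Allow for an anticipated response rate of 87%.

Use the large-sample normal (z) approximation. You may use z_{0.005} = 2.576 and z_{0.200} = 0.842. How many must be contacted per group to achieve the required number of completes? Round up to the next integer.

n = 532 per group

n = (z_{α/2} + z_β)² · (σ₁² + σ₂²) / δ²
  = (2.576 + 0.842)² · (694² + 1404² = 2452852) / 249²
  = 11.6827 · 2452852 / 62001
  = 462.19
Adjust for 87% response: 462.19 / 0.87 = 531.25.
Round up → n = 532 per group.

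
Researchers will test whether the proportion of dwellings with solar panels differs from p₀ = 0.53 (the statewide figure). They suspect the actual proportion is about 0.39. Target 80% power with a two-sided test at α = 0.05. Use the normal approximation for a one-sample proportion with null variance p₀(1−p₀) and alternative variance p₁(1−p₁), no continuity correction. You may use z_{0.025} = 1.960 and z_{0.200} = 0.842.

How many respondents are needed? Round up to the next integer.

n = 99

n = [z_{α/2}·√(p₀q₀) + z_β·√(p₁q₁)]² / (p₁ − p₀)²
  = [1.960·√(0.53·0.47) + 0.842·√(0.39·0.61)]² / (-0.14)²
  = [1.960·0.4991 + 0.842·0.4877]² / 0.0196
  = [1.3889]² / 0.0196
  = 98.42
Round up → n = 99.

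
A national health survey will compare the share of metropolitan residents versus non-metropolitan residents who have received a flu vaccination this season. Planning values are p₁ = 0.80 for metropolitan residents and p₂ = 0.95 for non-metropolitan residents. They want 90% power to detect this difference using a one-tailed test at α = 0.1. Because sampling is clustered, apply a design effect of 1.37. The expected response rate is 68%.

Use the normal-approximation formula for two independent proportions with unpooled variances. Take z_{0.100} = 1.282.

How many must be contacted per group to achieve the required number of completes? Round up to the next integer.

n = 123 per group

n = (z_α + z_β)² · [p₁(1−p₁) + p₂(1−p₂)] / (p₁ − p₂)²
  = (1.282 + 1.282)² · (0.80·0.20 + 0.95·0.05) / (-0.15)²
  = (2.564)² · (0.1600 + 0.0475) / 0.0225
  = 6.5741 · 0.2075 / 0.0225
  = 60.63
Design effect: 1.37 × 60.63 = 83.06.
Adjust for 68% response: 83.06 / 0.68 = 122.15.
Round up → n = 123 per group.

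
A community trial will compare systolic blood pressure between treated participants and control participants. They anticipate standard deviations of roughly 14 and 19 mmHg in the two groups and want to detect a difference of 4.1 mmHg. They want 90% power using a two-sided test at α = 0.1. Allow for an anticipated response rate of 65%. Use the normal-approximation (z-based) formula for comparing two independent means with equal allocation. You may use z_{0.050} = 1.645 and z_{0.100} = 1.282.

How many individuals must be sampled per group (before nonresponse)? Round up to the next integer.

n = (z_{α/2} + z_β)² · (σ₁² + σ₂²) / δ²
  = (1.645 + 1.282)² · (14² + 19² = 557) / 4.1²
  = 8.5673 · 557 / 16.81
  = 283.88
Adjust for 65% response: 283.88 / 0.65 = 436.74.
Round up → n = 437 per group.

n = 437 per group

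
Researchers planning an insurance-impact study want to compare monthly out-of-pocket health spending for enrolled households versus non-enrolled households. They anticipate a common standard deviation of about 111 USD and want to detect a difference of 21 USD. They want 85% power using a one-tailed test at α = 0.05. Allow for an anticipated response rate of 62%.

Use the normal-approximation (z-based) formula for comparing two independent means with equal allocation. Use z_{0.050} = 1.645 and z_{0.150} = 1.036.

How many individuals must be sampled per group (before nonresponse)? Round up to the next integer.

n = (z_α + z_β)² · (σ₁² + σ₂²) / δ²
  = (1.645 + 1.036)² · (2·111² = 24642) / 21²
  = 7.1878 · 24642 / 441
  = 401.63
Adjust for 62% response: 401.63 / 0.62 = 647.80.
Round up → n = 648 per group.

n = 648 per group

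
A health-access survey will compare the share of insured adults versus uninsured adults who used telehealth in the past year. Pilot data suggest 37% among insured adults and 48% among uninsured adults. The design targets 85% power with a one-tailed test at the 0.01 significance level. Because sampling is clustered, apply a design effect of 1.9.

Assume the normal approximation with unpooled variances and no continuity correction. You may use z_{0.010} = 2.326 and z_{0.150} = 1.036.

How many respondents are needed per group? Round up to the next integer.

n = 857 per group

n = (z_α + z_β)² · [p₁(1−p₁) + p₂(1−p₂)] / (p₁ − p₂)²
  = (2.326 + 1.036)² · (0.37·0.63 + 0.48·0.52) / (-0.11)²
  = (3.362)² · (0.2331 + 0.2496) / 0.0121
  = 11.3030 · 0.4827 / 0.0121
  = 450.91
Design effect: 1.9 × 450.91 = 856.72.
Round up → n = 857 per group.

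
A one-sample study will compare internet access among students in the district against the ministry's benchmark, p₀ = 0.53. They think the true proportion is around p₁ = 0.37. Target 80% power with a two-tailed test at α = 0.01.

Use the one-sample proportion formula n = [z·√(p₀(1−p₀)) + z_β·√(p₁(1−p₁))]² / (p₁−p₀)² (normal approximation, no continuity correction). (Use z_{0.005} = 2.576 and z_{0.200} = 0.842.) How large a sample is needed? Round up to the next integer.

n = [z_{α/2}·√(p₀q₀) + z_β·√(p₁q₁)]² / (p₁ − p₀)²
  = [2.576·√(0.53·0.47) + 0.842·√(0.37·0.63)]² / (-0.16)²
  = [2.576·0.4991 + 0.842·0.4828]² / 0.0256
  = [1.6922]² / 0.0256
  = 111.86
Round up → n = 112.

n = 112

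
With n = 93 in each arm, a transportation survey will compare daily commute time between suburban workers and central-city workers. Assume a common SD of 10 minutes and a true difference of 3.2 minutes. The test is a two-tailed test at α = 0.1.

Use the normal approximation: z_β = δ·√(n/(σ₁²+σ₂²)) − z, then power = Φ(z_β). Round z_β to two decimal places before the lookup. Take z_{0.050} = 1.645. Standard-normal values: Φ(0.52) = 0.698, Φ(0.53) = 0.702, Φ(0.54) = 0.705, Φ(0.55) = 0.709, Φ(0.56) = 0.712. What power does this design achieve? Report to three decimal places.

z_β = δ·√(n/(σ₁²+σ₂²)) − z_{α/2}
    = 3.2 · √(93/200) − 1.645
    = 3.2 · 0.68191 − 1.645
    = 2.1821 − 1.645 = 0.5371 → 0.54
Power = Φ(0.54) = 0.705.

Power ≈ 0.705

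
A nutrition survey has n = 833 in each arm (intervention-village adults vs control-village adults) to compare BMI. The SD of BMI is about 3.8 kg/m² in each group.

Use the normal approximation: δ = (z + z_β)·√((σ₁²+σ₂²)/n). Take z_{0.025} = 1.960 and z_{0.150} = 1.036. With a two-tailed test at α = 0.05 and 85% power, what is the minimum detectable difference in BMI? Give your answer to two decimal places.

Minimum detectable difference ≈ 0.56 kg/m²

δ = (z_{α/2} + z_β) · √((σ₁²+σ₂²)/n)
  = (1.960 + 1.036) · √(28.88/833)
  = 2.996 · √0.03467
  = 2.996 · 0.1862
  = 0.5579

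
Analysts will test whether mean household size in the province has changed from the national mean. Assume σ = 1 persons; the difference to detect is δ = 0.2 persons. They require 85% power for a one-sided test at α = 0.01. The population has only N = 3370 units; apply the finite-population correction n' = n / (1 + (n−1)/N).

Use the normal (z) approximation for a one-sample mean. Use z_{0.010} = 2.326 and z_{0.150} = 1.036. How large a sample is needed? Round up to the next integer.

n = 261

n = (z_α + z_β)² · σ² / δ²
  = (2.326 + 1.036)² · 1² / 0.2²
  = 11.3030 · 1 / 0.04
  = 282.58
Finite-population correction (N = 3370): 282.58 / (1 + (282.58 − 1)/3370) = 260.79.
Round up → n = 261.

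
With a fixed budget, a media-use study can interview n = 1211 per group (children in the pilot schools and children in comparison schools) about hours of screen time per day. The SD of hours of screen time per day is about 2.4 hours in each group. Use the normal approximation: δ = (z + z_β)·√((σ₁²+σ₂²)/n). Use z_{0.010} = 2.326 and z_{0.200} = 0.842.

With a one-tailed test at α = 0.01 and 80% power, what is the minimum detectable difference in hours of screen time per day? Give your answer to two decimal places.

Minimum detectable difference ≈ 0.31 hours

δ = (z_α + z_β) · √((σ₁²+σ₂²)/n)
  = (2.326 + 0.842) · √(11.52/1211)
  = 3.168 · √0.00951
  = 3.168 · 0.0975
  = 0.3090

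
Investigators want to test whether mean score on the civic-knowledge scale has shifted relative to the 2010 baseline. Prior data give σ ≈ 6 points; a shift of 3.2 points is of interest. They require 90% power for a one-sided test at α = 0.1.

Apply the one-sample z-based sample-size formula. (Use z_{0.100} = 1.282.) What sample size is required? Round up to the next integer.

n = (z_α + z_β)² · σ² / δ²
  = (1.282 + 1.282)² · 6² / 3.2²
  = 6.5741 · 36 / 10.24
  = 23.11
Round up → n = 24.

n = 24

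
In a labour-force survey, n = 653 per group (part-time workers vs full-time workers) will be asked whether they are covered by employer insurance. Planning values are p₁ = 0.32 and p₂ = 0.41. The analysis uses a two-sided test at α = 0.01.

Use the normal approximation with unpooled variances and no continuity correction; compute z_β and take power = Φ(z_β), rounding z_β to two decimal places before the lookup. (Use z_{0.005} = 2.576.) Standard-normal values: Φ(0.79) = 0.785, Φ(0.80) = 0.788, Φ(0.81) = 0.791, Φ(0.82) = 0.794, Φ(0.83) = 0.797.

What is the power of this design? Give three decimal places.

z_β = |p₁−p₂|·√(n/[p₁q₁+p₂q₂]) − z_{α/2}
    = 0.09 · √(653/0.4595) − 2.576
    = 0.09 · 37.6976 − 2.576
    = 3.3928 − 2.576 = 0.8168 → 0.82
Power = Φ(0.82) = 0.794.

Power ≈ 0.794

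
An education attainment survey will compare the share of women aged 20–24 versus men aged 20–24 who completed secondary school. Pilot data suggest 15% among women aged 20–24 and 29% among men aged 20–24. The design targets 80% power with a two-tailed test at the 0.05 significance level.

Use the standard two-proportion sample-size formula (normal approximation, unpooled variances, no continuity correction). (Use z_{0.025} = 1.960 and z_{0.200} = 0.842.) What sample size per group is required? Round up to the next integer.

n = (z_{α/2} + z_β)² · [p₁(1−p₁) + p₂(1−p₂)] / (p₁ − p₂)²
  = (1.960 + 0.842)² · (0.15·0.85 + 0.29·0.71) / (-0.14)²
  = (2.802)² · (0.1275 + 0.2059) / 0.0196
  = 7.8512 · 0.3334 / 0.0196
  = 133.55
Round up → n = 134 per group.

n = 134 per group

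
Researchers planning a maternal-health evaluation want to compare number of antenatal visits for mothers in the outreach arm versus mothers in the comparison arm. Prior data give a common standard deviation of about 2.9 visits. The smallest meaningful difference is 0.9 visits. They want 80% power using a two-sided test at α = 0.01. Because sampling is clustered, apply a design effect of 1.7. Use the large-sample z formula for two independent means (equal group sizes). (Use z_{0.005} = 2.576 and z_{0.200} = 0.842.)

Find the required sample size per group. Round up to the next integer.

n = 413 per group

n = (z_{α/2} + z_β)² · (σ₁² + σ₂²) / δ²
  = (2.576 + 0.842)² · (2·2.9² = 16.82) / 0.9²
  = 11.6827 · 16.82 / 0.81
  = 242.60
Design effect: 1.7 × 242.60 = 412.41.
Round up → n = 413 per group.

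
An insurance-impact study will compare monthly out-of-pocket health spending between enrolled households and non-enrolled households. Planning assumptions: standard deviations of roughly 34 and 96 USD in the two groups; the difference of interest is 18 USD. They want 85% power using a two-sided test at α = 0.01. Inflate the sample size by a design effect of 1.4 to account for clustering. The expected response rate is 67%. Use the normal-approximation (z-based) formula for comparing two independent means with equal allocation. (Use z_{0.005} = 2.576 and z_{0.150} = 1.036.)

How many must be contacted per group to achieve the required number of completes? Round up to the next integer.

n = 873 per group

n = (z_{α/2} + z_β)² · (σ₁² + σ₂²) / δ²
  = (2.576 + 1.036)² · (34² + 96² = 10372) / 18²
  = 13.0465 · 10372 / 324
  = 417.65
Design effect: 1.4 × 417.65 = 584.71.
Adjust for 67% response: 584.71 / 0.67 = 872.70.
Round up → n = 873 per group.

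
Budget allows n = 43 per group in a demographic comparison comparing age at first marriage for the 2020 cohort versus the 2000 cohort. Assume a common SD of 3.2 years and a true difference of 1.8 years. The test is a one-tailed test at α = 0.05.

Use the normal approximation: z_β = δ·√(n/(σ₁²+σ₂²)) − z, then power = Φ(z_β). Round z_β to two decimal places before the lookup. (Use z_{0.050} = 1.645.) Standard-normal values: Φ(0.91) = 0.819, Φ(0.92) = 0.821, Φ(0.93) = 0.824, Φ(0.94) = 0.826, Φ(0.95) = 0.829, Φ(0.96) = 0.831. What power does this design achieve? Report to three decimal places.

Power ≈ 0.831

z_β = δ·√(n/(σ₁²+σ₂²)) − z_α
    = 1.8 · √(43/20.48) − 1.645
    = 1.8 · 1.44900 − 1.645
    = 2.6082 − 1.645 = 0.9632 → 0.96
Power = Φ(0.96) = 0.831.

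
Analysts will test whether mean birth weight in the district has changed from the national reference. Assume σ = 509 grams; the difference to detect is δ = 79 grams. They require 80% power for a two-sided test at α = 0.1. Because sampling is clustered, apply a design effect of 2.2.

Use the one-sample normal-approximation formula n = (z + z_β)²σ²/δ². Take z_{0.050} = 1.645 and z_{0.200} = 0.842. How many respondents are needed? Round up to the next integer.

n = (z_{α/2} + z_β)² · σ² / δ²
  = (1.645 + 0.842)² · 509² / 79²
  = 6.1852 · 259081 / 6241
  = 256.76
Design effect: 2.2 × 256.76 = 564.88.
Round up → n = 565.

n = 565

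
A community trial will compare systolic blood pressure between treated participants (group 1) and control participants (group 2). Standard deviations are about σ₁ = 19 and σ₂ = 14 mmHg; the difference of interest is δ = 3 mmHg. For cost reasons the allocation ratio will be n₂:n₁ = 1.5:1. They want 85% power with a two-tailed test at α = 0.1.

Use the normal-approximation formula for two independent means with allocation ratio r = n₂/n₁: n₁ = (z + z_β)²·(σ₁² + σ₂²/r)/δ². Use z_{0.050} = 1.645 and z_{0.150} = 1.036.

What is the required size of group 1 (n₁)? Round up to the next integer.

n₁ = 393

n₁ = (z_{α/2} + z_β)² · (σ₁² + σ₂²/r) / δ²
   = (1.645 + 1.036)² · (19² + 14²/1.5) / 3²
   = 7.1878 · (361 + 130.6667) / 9
   = 7.1878 · 491.6667 / 9
   = 392.66
Round up → n₁ = 393; n₂ = r·n₁ = 1.5 × 393 = 590.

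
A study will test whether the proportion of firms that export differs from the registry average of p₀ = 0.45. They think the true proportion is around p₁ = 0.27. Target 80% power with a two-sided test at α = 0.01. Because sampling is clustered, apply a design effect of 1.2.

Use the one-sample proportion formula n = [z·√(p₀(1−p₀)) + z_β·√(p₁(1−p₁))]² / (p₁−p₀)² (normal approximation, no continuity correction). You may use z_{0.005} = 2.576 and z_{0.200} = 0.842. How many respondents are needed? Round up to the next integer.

n = [z_{α/2}·√(p₀q₀) + z_β·√(p₁q₁)]² / (p₁ − p₀)²
  = [2.576·√(0.45·0.55) + 0.842·√(0.27·0.73)]² / (-0.18)²
  = [2.576·0.4975 + 0.842·0.4440]² / 0.0324
  = [1.6554]² / 0.0324
  = 84.57
Design effect: 1.2 × 84.57 = 101.49.
Round up → n = 102.

n = 102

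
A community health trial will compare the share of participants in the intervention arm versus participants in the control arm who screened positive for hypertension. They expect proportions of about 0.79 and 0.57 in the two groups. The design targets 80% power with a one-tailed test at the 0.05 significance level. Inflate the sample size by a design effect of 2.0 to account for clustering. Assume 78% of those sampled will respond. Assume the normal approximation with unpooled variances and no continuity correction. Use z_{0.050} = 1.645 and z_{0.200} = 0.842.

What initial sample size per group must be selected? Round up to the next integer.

n = 135 per group

n = (z_α + z_β)² · [p₁(1−p₁) + p₂(1−p₂)] / (p₁ − p₂)²
  = (1.645 + 0.842)² · (0.79·0.21 + 0.57·0.43) / (0.22)²
  = (2.487)² · (0.1659 + 0.2451) / 0.0484
  = 6.1852 · 0.4110 / 0.0484
  = 52.52
Design effect: 2.0 × 52.52 = 105.05.
Adjust for 78% response: 105.05 / 0.78 = 134.67.
Round up → n = 135 per group.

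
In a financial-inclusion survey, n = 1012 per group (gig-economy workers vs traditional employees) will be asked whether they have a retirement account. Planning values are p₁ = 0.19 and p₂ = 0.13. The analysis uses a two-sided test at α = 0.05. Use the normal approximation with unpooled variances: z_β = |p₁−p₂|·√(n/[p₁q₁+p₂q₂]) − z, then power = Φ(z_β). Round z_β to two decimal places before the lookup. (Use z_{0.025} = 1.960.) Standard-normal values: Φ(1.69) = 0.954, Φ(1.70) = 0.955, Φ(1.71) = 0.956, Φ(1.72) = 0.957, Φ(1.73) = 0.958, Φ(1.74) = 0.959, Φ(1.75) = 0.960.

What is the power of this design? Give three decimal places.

z_β = |p₁−p₂|·√(n/[p₁q₁+p₂q₂]) − z_{α/2}
    = 0.06 · √(1012/0.2670) − 1.960
    = 0.06 · 61.5651 − 1.960
    = 3.6939 − 1.960 = 1.7339 → 1.73
Power = Φ(1.73) = 0.958.

Power ≈ 0.958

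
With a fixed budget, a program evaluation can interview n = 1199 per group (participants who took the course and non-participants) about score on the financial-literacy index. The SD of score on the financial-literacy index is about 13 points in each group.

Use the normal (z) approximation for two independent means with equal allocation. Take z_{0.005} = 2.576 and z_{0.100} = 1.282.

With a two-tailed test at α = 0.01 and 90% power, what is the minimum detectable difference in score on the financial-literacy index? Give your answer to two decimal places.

δ = (z_{α/2} + z_β) · √((σ₁²+σ₂²)/n)
  = (2.576 + 1.282) · √(338/1199)
  = 3.858 · √0.2819
  = 3.858 · 0.5309
  = 2.0484

Minimum detectable difference ≈ 2.05 points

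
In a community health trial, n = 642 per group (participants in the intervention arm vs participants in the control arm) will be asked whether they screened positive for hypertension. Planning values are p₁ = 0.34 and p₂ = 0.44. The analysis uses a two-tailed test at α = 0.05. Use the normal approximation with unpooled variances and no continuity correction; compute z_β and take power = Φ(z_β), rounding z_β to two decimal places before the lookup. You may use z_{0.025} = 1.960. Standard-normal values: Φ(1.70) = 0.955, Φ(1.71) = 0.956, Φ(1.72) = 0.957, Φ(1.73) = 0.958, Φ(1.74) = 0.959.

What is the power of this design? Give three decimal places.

Power ≈ 0.958

z_β = |p₁−p₂|·√(n/[p₁q₁+p₂q₂]) − z_{α/2}
    = 0.10 · √(642/0.4708) − 1.960
    = 0.10 · 36.9274 − 1.960
    = 3.6927 − 1.960 = 1.7327 → 1.73
Power = Φ(1.73) = 0.958.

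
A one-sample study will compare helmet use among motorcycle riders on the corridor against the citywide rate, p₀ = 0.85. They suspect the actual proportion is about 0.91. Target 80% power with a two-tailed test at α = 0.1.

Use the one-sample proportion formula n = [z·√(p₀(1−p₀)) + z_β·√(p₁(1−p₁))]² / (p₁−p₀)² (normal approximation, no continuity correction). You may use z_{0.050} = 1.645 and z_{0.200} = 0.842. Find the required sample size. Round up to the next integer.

n = [z_{α/2}·√(p₀q₀) + z_β·√(p₁q₁)]² / (p₁ − p₀)²
  = [1.645·√(0.85·0.15) + 0.842·√(0.91·0.09)]² / (0.06)²
  = [1.645·0.3571 + 0.842·0.2862]² / 0.0036
  = [0.8283]² / 0.0036
  = 190.60
Round up → n = 191.

n = 191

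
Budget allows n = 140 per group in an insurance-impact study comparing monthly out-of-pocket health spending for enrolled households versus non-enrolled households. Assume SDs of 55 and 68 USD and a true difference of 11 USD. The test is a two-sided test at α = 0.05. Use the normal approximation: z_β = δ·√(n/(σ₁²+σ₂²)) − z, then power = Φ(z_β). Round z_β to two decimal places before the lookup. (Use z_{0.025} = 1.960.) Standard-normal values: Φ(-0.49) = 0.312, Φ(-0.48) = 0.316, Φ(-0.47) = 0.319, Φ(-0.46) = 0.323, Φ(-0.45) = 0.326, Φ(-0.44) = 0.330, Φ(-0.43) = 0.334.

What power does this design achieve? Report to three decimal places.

Power ≈ 0.319

z_β = δ·√(n/(σ₁²+σ₂²)) − z_{α/2}
    = 11 · √(140/7649) − 1.960
    = 11 · 0.13529 − 1.960
    = 1.4882 − 1.960 = -0.4718 → -0.47
Power = Φ(-0.47) = 0.319.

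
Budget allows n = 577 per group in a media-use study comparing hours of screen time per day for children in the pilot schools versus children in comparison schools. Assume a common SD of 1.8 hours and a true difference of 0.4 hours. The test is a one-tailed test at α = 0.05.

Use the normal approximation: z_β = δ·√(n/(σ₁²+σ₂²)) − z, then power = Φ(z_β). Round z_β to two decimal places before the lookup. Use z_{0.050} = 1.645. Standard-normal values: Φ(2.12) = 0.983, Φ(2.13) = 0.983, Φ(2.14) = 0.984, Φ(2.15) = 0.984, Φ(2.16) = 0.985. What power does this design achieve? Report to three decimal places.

Power ≈ 0.983

z_β = δ·√(n/(σ₁²+σ₂²)) − z_α
    = 0.4 · √(577/6.48) − 1.645
    = 0.4 · 9.43627 − 1.645
    = 3.7745 − 1.645 = 2.1295 → 2.13
Power = Φ(2.13) = 0.983.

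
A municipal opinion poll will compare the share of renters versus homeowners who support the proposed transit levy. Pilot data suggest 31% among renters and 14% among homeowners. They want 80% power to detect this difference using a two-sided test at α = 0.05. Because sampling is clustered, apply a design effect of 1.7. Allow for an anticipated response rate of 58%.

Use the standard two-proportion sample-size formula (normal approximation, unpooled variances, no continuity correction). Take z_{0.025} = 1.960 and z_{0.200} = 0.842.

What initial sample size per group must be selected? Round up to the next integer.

n = 267 per group

n = (z_{α/2} + z_β)² · [p₁(1−p₁) + p₂(1−p₂)] / (p₁ − p₂)²
  = (1.960 + 0.842)² · (0.31·0.69 + 0.14·0.86) / (0.17)²
  = (2.802)² · (0.2139 + 0.1204) / 0.0289
  = 7.8512 · 0.3343 / 0.0289
  = 90.82
Design effect: 1.7 × 90.82 = 154.39.
Adjust for 58% response: 154.39 / 0.58 = 266.19.
Round up → n = 267 per group.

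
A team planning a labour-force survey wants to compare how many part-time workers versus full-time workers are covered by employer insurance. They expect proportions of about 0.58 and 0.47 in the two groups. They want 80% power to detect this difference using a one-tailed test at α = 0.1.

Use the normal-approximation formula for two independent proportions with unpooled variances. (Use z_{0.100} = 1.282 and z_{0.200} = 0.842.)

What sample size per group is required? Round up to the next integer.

n = (z_α + z_β)² · [p₁(1−p₁) + p₂(1−p₂)] / (p₁ − p₂)²
  = (1.282 + 0.842)² · (0.58·0.42 + 0.47·0.53) / (0.11)²
  = (2.124)² · (0.2436 + 0.2491) / 0.0121
  = 4.5114 · 0.4927 / 0.0121
  = 183.70
Round up → n = 184 per group.

n = 184 per group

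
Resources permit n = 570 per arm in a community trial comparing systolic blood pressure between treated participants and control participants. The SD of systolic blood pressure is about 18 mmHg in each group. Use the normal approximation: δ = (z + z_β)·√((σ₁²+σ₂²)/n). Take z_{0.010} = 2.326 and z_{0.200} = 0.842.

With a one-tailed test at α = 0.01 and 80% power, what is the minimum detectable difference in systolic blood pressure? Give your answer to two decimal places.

δ = (z_α + z_β) · √((σ₁²+σ₂²)/n)
  = (2.326 + 0.842) · √(648/570)
  = 3.168 · √1.1368
  = 3.168 · 1.0662
  = 3.3778

Minimum detectable difference ≈ 3.38 mmHg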